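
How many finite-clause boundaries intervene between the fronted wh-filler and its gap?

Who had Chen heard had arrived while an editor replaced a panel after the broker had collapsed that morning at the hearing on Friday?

1

"who" is extracted from the subject of "arrived".
Boundaries crossed, outermost first: [Ø] — 1 in total.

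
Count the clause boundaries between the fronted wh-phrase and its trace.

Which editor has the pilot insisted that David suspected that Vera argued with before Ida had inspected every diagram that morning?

2

"which editor" is extracted from the PP object of "argued".
Boundaries crossed, outermost first: [that], [that] — 2 in total.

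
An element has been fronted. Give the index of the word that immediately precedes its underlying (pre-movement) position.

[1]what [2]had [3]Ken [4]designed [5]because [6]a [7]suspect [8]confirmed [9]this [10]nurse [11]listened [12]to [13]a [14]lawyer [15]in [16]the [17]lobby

The displaced element is "what" (word 1).
It functions as the direct object of "designed", so the gap sits immediately after word 4 ("designed").
Base order: Ken had designed what because a suspect confirmed this nurse listened to a lawyer in the lobby.

4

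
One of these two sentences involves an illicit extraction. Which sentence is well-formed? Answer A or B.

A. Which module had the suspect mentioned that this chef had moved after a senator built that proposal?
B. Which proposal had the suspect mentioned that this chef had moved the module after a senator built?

In B, the wh-phrase is extracted from inside an adjunct island (introduced by "after"), which blocks movement.
In A, the extraction path crosses only that-complement boundaries, which are transparent.
So A is grammatical.

A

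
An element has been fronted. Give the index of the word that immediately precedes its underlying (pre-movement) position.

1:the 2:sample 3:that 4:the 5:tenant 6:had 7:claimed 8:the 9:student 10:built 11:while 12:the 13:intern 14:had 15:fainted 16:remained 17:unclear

10

The displaced element is "the sample" (word 2).
It is linked across 1 clause boundary (Ø).
It functions as the direct object of "built", so the gap sits immediately after word 10 ("built").
Base order: The tenant had claimed the student built the sample while the intern had fainted.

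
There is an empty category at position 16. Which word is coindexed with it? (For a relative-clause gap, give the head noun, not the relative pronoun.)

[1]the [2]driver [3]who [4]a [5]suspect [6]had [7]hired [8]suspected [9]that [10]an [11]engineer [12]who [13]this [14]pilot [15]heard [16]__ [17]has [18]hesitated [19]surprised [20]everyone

11

The gap at 16 is the subject of "hesitated", inside a relative clause.
The relative pronoun is "who" (word 12); it is bound by the head noun immediately before it.
Its filler is the head noun "engineer", at word 11.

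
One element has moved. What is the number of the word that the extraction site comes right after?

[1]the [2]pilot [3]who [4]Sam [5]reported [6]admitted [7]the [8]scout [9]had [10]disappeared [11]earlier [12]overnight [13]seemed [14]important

5

The displaced element is "the pilot" (word 2).
It is linked across 1 clause boundary (Ø).
It functions as the subject of "admitted", so the gap sits immediately after word 5 ("reported").
Base order: Sam reported the pilot admitted the scout had disappeared earlier overnight.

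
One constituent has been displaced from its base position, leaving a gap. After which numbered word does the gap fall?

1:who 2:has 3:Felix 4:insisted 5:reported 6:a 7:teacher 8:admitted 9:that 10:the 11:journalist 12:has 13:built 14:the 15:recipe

The displaced element is "who" (word 1).
It is linked across 1 clause boundary (Ø).
It functions as the subject of "reported", so the gap sits immediately after word 4 ("insisted").
Base order: Felix has insisted who reported a teacher admitted that the journalist has built the recipe.

4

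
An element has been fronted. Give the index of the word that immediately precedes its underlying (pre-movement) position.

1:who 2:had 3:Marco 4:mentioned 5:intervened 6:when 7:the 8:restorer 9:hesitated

4

The displaced element is "who" (word 1).
It is linked across 1 clause boundary (Ø).
It functions as the subject of "intervened", so the gap sits immediately after word 4 ("mentioned").
Base order: Marco had mentioned who intervened when the restorer hesitated.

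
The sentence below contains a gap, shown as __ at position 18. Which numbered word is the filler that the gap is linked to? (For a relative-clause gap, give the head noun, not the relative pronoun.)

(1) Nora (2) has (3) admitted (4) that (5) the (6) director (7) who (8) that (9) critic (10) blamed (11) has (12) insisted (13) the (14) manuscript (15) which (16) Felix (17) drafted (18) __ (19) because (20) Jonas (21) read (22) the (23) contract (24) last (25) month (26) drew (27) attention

The gap at 18 is the object of "drafted", inside a relative clause.
The relative pronoun is "which" (word 15); it is bound by the head noun immediately before it.
Its filler is the head noun "manuscript", at word 14.

14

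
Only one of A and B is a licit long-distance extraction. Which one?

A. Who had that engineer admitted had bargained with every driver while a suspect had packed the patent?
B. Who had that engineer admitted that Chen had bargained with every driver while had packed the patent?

In B, the wh-phrase is extracted from inside an adjunct island (introduced by "while"), which blocks movement.
In A, the extraction path crosses only that-complement boundaries, which are transparent.
So A is grammatical.

A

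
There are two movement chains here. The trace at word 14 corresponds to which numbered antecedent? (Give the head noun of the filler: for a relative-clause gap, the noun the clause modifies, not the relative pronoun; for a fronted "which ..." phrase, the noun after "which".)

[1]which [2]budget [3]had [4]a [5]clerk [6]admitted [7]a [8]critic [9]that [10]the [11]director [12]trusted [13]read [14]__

The marked gap is the direct object of "read".
Its filler is the fronted wh-phrase "which budget", at word 2.
(The other dependency links word 8 to a gap after word 12.)

2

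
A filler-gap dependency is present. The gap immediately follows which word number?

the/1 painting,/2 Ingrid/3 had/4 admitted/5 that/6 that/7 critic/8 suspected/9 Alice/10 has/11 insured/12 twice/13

12

The displaced element is "the painting" (word 2).
It is linked across 2 clause boundaries (that → Ø).
It functions as the direct object of "insured", so the gap sits immediately after word 12 ("insured").
Base order: Ingrid had admitted that that critic suspected Alice has insured the painting twice.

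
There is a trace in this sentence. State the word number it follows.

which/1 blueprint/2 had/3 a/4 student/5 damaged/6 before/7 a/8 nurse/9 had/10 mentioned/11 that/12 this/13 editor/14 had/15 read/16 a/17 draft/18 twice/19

6

The displaced element is "which blueprint" (word 2).
It functions as the direct object of "damaged", so the gap sits immediately after word 6 ("damaged").
Base order: A student had damaged which blueprint before a nurse had mentioned that this editor had read a draft twice.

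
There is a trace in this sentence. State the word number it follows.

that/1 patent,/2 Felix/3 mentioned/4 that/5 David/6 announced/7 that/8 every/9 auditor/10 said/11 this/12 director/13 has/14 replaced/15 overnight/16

The displaced element is "that patent" (word 2).
It is linked across 3 clause boundaries (that → that → Ø).
It functions as the direct object of "replaced", so the gap sits immediately after word 15 ("replaced").
Base order: Felix mentioned that David announced that every auditor said this director has replaced that patent overnight.

15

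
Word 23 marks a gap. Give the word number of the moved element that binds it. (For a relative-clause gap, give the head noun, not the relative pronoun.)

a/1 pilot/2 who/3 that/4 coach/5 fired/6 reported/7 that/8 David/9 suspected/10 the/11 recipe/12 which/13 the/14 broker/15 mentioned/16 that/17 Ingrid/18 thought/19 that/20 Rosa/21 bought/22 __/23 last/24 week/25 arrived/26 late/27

12

The gap at 23 is the object of "bought", inside a relative clause.
The relative pronoun is "which" (word 13); it is bound by the head noun immediately before it.
Its filler is the head noun "recipe", at word 12.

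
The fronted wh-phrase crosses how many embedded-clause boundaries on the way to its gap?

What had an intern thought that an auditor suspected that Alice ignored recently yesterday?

2

"what" is extracted from the object of "ignored".
Boundaries crossed, outermost first: [that], [that] — 2 in total.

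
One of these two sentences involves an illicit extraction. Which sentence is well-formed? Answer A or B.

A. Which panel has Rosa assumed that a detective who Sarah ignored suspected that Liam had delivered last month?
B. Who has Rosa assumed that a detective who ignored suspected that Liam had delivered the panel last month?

A

In B, the wh-phrase is extracted from inside a complex-NP island (relative clause) (introduced by "who"), which blocks movement.
In A, the extraction path crosses only that-complement boundaries, which are transparent.
So A is grammatical.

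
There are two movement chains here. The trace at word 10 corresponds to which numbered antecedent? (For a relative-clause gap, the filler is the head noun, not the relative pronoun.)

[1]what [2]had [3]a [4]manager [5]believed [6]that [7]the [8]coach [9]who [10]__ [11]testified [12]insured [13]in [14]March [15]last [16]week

8

The marked gap is inside the relative clause, the subject of "testified".
Its filler is the head noun "coach" (via "who"), at word 8.
(The other dependency links word 1 to a gap after word 12.)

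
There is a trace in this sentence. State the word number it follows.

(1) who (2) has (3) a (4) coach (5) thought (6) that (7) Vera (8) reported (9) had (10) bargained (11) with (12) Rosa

8

The displaced element is "who" (word 1).
It is linked across 2 clause boundaries (that → Ø).
It functions as the subject of "bargained", so the gap sits immediately after word 8 ("reported").
Base order: A coach has thought that Vera reported that who had bargained with Rosa.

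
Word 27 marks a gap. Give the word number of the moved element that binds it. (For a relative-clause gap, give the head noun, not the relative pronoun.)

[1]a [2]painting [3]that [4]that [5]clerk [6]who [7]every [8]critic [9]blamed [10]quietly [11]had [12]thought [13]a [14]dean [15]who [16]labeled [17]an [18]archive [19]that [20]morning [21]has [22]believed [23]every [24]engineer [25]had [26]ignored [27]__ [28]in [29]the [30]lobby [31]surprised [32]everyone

2

The gap at 27 is the object of "ignored", inside a relative clause.
The relative pronoun is "that" (word 3); it is bound by the head noun immediately before it.
Its filler is the head noun "painting", at word 2.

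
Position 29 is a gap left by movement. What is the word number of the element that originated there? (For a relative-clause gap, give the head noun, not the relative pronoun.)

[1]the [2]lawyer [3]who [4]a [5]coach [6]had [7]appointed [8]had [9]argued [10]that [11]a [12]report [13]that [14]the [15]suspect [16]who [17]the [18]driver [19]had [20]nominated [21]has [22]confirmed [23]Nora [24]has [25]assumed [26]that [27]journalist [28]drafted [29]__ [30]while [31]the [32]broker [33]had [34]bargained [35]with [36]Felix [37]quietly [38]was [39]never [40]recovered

The gap at 29 is the object of "drafted", inside a relative clause.
The relative pronoun is "that" (word 13); it is bound by the head noun immediately before it.
Its filler is the head noun "report", at word 12.

12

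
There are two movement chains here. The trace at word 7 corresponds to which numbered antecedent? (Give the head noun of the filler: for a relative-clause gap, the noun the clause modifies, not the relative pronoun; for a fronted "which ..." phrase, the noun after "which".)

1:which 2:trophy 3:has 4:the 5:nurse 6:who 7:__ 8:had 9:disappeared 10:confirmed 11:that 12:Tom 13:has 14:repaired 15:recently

5

The marked gap is inside the relative clause, the subject of "disappeared".
Its filler is the head noun "nurse" (via "who"), at word 5.
(The other dependency links word 2 to a gap after word 14.)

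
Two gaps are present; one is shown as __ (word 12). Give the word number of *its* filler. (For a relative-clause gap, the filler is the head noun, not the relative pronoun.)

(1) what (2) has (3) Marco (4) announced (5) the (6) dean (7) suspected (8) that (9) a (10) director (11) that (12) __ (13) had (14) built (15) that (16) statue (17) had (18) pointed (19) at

10

The marked gap is inside the relative clause, the subject of "built".
Its filler is the head noun "director" (via "that"), at word 10.
(The other dependency links word 1 to a gap after word 19.)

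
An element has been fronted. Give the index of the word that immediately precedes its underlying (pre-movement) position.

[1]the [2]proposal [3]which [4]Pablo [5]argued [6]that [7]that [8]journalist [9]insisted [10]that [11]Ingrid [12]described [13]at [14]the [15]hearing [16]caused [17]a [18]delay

12

The displaced element is "the proposal" (word 2).
It is linked across 2 clause boundaries (that → that).
It functions as the direct object of "described", so the gap sits immediately after word 12 ("described").
Base order: Pablo argued that that journalist insisted that Ingrid described the proposal at the hearing.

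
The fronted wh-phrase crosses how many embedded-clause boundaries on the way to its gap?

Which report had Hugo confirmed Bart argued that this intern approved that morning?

2

"which report" is extracted from the object of "approved".
Boundaries crossed, outermost first: [Ø], [that] — 2 in total.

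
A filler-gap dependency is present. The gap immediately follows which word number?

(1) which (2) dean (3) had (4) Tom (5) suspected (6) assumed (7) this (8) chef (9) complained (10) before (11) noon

5

The displaced element is "which dean" (word 2).
It is linked across 1 clause boundary (Ø).
It functions as the subject of "assumed", so the gap sits immediately after word 5 ("suspected").
Base order: Tom had suspected that which dean assumed this chef complained before noon.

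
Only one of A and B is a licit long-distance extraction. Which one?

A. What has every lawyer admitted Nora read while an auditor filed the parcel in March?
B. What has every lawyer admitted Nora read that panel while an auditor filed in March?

In B, the wh-phrase is extracted from inside an adjunct island (introduced by "while"), which blocks movement.
In A, the extraction path crosses only that-complement boundaries, which are transparent.
So A is grammatical.

A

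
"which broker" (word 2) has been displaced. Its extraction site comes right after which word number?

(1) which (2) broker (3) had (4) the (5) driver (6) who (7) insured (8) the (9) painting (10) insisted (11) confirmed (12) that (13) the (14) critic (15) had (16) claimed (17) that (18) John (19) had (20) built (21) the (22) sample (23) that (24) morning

The displaced element is "which broker" (word 2).
It is linked across 1 clause boundary (Ø).
It functions as the subject of "confirmed", so the gap sits immediately after word 10 ("insisted").
Base order: The driver who insured the painting had insisted which broker confirmed that the critic had claimed that John had built the sample that morning.

10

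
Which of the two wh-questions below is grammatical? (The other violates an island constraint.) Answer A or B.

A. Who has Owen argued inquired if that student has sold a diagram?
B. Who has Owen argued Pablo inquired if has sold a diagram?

In B, the wh-phrase is extracted from inside a wh-island (introduced by "if"), which blocks movement.
In A, the extraction path crosses only that-complement boundaries, which are transparent.
So A is grammatical.

A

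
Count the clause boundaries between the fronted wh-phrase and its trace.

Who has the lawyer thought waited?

"who" is extracted from the subject of "waited".
Boundaries crossed, outermost first: [Ø] — 1 in total.

1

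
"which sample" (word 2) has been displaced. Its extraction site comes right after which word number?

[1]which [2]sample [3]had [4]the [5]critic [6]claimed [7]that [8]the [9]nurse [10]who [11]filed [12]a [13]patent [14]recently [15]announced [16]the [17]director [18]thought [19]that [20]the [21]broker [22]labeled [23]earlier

22

The displaced element is "which sample" (word 2).
It is linked across 3 clause boundaries (that → Ø → that).
It functions as the direct object of "labeled", so the gap sits immediately after word 22 ("labeled").
Base order: The critic had claimed that the nurse who filed a patent recently announced the director thought that the broker labeled which sample earlier.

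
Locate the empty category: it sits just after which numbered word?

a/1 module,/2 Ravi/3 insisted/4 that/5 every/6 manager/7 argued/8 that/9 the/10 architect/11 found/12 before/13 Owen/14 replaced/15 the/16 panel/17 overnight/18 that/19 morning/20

12

The displaced element is "a module" (word 2).
It is linked across 2 clause boundaries (that → that).
It functions as the direct object of "found", so the gap sits immediately after word 12 ("found").
Base order: Ravi insisted that every manager argued that the architect found a module before Owen replaced the panel overnight that morning.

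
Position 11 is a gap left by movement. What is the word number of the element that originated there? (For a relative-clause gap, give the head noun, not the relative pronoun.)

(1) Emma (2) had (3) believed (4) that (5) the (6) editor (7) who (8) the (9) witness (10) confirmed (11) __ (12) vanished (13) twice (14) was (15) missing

The gap at 11 is the subject of "vanished", inside a relative clause.
The relative pronoun is "who" (word 7); it is bound by the head noun immediately before it.
Its filler is the head noun "editor", at word 6.

6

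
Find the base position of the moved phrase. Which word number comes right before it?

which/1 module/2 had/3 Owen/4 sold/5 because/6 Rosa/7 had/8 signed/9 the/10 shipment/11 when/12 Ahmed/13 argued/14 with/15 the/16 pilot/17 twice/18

The displaced element is "which module" (word 2).
It functions as the direct object of "sold", so the gap sits immediately after word 5 ("sold").
Base order: Owen had sold which module because Rosa had signed the shipment when Ahmed argued with the pilot twice.

5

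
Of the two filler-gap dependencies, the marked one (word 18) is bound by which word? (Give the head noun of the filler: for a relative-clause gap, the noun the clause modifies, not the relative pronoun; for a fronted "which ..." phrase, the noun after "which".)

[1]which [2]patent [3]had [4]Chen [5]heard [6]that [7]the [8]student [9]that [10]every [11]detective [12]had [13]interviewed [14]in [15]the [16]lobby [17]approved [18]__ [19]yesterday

2

The marked gap is the direct object of "approved".
Its filler is the fronted wh-phrase "which patent", at word 2.
(The other dependency links word 8 to a gap after word 13.)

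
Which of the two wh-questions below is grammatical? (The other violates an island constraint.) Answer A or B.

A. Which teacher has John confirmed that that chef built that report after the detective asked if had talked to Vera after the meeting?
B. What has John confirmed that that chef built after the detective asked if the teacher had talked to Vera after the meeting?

B

In A, the wh-phrase is extracted from inside an adjunct island (introduced by "after"), which blocks movement.
In B, the extraction path crosses only that-complement boundaries, which are transparent.
So B is grammatical.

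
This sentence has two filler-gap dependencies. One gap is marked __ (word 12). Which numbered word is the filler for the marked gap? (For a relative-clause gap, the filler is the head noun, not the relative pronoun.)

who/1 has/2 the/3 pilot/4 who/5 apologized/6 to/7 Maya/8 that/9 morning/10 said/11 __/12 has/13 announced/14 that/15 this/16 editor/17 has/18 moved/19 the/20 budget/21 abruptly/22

1

The marked gap is the subject of "announced".
Its filler is the fronted wh-phrase "who", at word 1.
(The other dependency links word 4 to a gap after word 5.)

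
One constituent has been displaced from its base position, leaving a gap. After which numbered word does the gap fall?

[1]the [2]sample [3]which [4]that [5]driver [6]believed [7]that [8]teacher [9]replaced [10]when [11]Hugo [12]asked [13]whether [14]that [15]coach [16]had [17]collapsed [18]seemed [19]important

9

The displaced element is "the sample" (word 2).
It is linked across 1 clause boundary (Ø).
It functions as the direct object of "replaced", so the gap sits immediately after word 9 ("replaced").
Base order: That driver believed that teacher replaced the sample when Hugo asked whether that coach had collapsed.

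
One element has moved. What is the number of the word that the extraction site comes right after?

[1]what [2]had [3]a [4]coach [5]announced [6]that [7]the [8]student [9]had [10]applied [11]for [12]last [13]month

The displaced element is "what" (word 1).
It is linked across 1 clause boundary (that).
It functions as the object of the preposition "for" of "applied", so the gap sits immediately after word 11 ("for").
Base order: A coach had announced that the student had applied for what last month.

11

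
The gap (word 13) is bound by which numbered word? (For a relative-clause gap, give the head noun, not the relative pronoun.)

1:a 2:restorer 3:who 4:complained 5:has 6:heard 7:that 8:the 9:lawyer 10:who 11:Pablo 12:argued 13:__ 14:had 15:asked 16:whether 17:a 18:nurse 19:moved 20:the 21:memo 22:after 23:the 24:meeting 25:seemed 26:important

9

The gap at 13 is the subject of "asked", inside a relative clause.
The relative pronoun is "who" (word 10); it is bound by the head noun immediately before it.
Its filler is the head noun "lawyer", at word 9.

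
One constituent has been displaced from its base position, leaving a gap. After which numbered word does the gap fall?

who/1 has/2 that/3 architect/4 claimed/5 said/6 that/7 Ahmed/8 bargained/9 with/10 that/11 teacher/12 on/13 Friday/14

5

The displaced element is "who" (word 1).
It is linked across 1 clause boundary (Ø).
It functions as the subject of "said", so the gap sits immediately after word 5 ("claimed").
Base order: That architect has claimed that who said that Ahmed bargained with that teacher on Friday.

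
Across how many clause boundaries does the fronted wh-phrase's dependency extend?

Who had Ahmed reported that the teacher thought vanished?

2

"who" is extracted from the subject of "vanished".
Boundaries crossed, outermost first: [that], [Ø] — 2 in total.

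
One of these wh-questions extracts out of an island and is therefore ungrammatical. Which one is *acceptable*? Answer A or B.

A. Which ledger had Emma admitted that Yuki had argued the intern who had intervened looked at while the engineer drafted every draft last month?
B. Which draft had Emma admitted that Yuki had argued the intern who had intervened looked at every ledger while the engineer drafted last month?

In B, the wh-phrase is extracted from inside an adjunct island (introduced by "while"), which blocks movement.
In A, the extraction path crosses only that-complement boundaries, which are transparent.
So A is grammatical.

A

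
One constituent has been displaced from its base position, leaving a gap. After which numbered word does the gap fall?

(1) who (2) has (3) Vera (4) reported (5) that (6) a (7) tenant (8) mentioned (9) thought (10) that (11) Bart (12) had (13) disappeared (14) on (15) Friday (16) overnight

8

The displaced element is "who" (word 1).
It is linked across 2 clause boundaries (that → Ø).
It functions as the subject of "thought", so the gap sits immediately after word 8 ("mentioned").
Base order: Vera has reported that a tenant mentioned who thought that Bart had disappeared on Friday overnight.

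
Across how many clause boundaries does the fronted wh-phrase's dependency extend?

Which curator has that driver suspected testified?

1

"which curator" is extracted from the subject of "testified".
Boundaries crossed, outermost first: [Ø] — 1 in total.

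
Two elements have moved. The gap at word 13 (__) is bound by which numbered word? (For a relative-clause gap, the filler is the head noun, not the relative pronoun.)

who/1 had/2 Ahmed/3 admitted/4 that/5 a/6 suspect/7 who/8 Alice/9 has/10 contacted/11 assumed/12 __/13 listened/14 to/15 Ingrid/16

1

The marked gap is the subject of "listened".
Its filler is the fronted wh-phrase "who", at word 1.
(The other dependency links word 7 to a gap after word 11.)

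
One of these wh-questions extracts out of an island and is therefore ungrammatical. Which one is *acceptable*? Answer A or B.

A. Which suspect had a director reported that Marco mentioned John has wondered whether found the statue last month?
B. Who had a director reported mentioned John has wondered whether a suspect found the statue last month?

In A, the wh-phrase is extracted from inside a wh-island (introduced by "whether"), which blocks movement.
In B, the extraction path crosses only that-complement boundaries, which are transparent.
So B is grammatical.

B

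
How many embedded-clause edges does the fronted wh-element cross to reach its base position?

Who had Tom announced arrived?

"who" is extracted from the subject of "arrived".
Boundaries crossed, outermost first: [Ø] — 1 in total.

1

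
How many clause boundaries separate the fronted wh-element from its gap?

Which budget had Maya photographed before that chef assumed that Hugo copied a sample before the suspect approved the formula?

0

"which budget" originates inside the matrix clause — no clause boundary is crossed.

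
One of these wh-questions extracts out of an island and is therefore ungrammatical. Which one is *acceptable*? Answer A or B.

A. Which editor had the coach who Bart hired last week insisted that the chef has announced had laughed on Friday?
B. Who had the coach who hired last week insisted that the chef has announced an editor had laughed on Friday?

In B, the wh-phrase is extracted from inside a complex-NP island (relative clause) (introduced by "who"), which blocks movement.
In A, the extraction path crosses only that-complement boundaries, which are transparent.
So A is grammatical.

A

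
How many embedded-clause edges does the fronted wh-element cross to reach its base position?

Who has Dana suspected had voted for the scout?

1

"who" is extracted from the subject of "voted".
Boundaries crossed, outermost first: [Ø] — 1 in total.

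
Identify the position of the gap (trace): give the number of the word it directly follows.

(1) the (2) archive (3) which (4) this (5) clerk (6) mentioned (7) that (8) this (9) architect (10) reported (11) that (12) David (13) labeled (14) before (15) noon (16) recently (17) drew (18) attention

13

The displaced element is "the archive" (word 2).
It is linked across 2 clause boundaries (that → that).
It functions as the direct object of "labeled", so the gap sits immediately after word 13 ("labeled").
Base order: This clerk mentioned that this architect reported that David labeled the archive before noon recently.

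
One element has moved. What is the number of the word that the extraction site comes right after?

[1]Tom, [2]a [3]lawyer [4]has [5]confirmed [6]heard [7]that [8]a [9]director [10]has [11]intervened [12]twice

5

The displaced element is "Tom" (word 1).
It is linked across 1 clause boundary (Ø).
It functions as the subject of "heard", so the gap sits immediately after word 5 ("confirmed").
Base order: A lawyer has confirmed Tom heard that a director has intervened twice.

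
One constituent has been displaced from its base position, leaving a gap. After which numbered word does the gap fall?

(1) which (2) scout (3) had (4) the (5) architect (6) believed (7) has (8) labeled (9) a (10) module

6

The displaced element is "which scout" (word 2).
It is linked across 1 clause boundary (Ø).
It functions as the subject of "labeled", so the gap sits immediately after word 6 ("believed").
Base order: The architect had believed which scout has labeled a module.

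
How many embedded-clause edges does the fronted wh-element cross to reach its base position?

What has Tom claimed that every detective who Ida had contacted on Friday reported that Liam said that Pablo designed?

"what" is extracted from the object of "designed".
Boundaries crossed, outermost first: [that], [that], [that] — 3 in total.

3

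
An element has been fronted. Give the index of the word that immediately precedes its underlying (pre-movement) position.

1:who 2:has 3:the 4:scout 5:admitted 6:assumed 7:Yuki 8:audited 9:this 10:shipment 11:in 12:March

5

The displaced element is "who" (word 1).
It is linked across 1 clause boundary (Ø).
It functions as the subject of "assumed", so the gap sits immediately after word 5 ("admitted").
Base order: The scout has admitted who assumed Yuki audited this shipment in March.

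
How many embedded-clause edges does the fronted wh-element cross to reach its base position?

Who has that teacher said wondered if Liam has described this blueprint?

1

"who" is extracted from the subject of "wondered".
Boundaries crossed, outermost first: [Ø] — 1 in total.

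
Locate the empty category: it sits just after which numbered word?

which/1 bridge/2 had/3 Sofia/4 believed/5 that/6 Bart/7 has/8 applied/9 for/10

The displaced element is "which bridge" (word 2).
It is linked across 1 clause boundary (that).
It functions as the object of the preposition "for" of "applied", so the gap sits immediately after word 10 ("for").
Base order: Sofia had believed that Bart has applied for which bridge.

10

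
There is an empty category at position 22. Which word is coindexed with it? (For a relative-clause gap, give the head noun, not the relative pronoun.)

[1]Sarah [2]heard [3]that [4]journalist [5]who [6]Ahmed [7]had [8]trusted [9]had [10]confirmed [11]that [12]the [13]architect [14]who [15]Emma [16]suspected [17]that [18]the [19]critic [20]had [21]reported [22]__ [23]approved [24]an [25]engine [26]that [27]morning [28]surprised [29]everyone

13

The gap at 22 is the subject of "approved", inside a relative clause.
The relative pronoun is "who" (word 14); it is bound by the head noun immediately before it.
Its filler is the head noun "architect", at word 13.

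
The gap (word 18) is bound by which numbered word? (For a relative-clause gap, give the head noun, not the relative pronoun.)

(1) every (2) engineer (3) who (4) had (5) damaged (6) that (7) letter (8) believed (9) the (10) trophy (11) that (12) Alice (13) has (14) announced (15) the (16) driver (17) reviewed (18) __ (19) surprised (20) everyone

10

The gap at 18 is the object of "reviewed", inside a relative clause.
The relative pronoun is "that" (word 11); it is bound by the head noun immediately before it.
Its filler is the head noun "trophy", at word 10.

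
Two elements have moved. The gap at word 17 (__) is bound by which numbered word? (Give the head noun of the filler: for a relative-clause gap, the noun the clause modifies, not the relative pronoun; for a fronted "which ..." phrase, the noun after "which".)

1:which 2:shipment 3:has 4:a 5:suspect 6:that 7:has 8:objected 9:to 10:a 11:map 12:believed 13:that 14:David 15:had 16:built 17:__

2

The marked gap is the direct object of "built".
Its filler is the fronted wh-phrase "which shipment", at word 2.
(The other dependency links word 5 to a gap after word 6.)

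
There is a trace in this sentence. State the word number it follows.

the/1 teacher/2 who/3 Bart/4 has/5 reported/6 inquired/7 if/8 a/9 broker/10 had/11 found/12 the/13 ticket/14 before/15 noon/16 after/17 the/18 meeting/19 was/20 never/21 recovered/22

The displaced element is "the teacher" (word 2).
It is linked across 1 clause boundary (Ø).
It functions as the subject of "inquired", so the gap sits immediately after word 6 ("reported").
Base order: Bart has reported that the teacher inquired if a broker had found the ticket before noon after the meeting.

6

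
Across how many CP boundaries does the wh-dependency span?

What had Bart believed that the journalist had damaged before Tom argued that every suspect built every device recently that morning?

1

"what" is extracted from the object of "damaged".
Boundaries crossed, outermost first: [that] — 1 in total.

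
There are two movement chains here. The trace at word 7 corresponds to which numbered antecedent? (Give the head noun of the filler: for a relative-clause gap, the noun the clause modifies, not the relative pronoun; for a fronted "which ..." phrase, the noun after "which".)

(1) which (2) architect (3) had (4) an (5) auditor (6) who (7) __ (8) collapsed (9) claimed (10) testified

5

The marked gap is inside the relative clause, the subject of "collapsed".
Its filler is the head noun "auditor" (via "who"), at word 5.
(The other dependency links word 2 to a gap after word 9.)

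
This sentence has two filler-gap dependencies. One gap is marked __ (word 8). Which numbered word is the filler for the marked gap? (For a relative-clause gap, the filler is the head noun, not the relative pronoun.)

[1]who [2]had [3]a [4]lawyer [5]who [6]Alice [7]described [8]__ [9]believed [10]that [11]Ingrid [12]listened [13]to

The marked gap is inside the relative clause, the direct object of "described".
Its filler is the head noun "lawyer" (via "who"), at word 4.
(The other dependency links word 1 to a gap after word 13.)

4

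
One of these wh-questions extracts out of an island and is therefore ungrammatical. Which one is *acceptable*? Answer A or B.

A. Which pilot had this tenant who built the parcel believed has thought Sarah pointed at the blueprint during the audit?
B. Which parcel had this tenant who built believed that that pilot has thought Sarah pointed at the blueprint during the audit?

In B, the wh-phrase is extracted from inside a complex-NP island (relative clause) (introduced by "who"), which blocks movement.
In A, the extraction path crosses only that-complement boundaries, which are transparent.
So A is grammatical.

A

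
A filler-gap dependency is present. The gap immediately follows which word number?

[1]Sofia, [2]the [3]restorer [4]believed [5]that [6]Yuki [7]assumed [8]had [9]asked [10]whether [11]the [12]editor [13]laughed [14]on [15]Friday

The displaced element is "Sofia" (word 1).
It is linked across 2 clause boundaries (that → Ø).
It functions as the subject of "asked", so the gap sits immediately after word 7 ("assumed").
Base order: The restorer believed that Yuki assumed that Sofia had asked whether the editor laughed on Friday.

7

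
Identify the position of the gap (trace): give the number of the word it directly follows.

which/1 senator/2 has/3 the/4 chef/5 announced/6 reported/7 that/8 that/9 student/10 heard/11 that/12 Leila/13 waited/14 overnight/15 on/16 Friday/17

6

The displaced element is "which senator" (word 2).
It is linked across 1 clause boundary (Ø).
It functions as the subject of "reported", so the gap sits immediately after word 6 ("announced").
Base order: The chef has announced that which senator reported that that student heard that Leila waited overnight on Friday.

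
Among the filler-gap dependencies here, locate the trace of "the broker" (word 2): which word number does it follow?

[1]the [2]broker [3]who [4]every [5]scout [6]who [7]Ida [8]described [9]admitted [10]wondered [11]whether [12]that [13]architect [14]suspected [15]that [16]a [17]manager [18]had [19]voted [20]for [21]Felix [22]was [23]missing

9

The displaced element is "the broker" (word 2).
It is linked across 1 clause boundary (Ø).
It functions as the subject of "wondered", so the gap sits immediately after word 9 ("admitted").
Base order: Every scout who Ida described admitted that the broker wondered whether that architect suspected that a manager had voted for Felix.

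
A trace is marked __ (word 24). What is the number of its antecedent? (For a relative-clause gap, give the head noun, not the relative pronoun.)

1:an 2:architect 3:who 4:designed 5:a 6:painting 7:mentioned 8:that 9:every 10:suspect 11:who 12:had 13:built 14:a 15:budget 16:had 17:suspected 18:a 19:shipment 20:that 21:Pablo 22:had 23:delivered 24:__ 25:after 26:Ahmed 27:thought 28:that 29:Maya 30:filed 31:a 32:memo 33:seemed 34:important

19

The gap at 24 is the object of "delivered", inside a relative clause.
The relative pronoun is "that" (word 20); it is bound by the head noun immediately before it.
Its filler is the head noun "shipment", at word 19.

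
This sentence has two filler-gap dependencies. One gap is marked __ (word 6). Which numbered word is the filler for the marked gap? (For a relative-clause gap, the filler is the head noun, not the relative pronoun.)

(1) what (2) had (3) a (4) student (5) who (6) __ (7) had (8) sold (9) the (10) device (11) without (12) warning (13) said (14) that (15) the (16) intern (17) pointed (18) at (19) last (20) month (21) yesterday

The marked gap is inside the relative clause, the subject of "sold".
Its filler is the head noun "student" (via "who"), at word 4.
(The other dependency links word 1 to a gap after word 18.)

4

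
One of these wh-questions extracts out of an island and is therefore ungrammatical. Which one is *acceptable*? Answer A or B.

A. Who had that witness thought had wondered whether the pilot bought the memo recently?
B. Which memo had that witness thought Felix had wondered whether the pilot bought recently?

In B, the wh-phrase is extracted from inside a wh-island (introduced by "whether"), which blocks movement.
In A, the extraction path crosses only that-complement boundaries, which are transparent.
So A is grammatical.

A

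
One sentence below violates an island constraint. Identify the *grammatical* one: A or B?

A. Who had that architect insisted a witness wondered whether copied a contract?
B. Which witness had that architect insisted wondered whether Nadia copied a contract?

In A, the wh-phrase is extracted from inside a wh-island (introduced by "whether"), which blocks movement.
In B, the extraction path crosses only that-complement boundaries, which are transparent.
So B is grammatical.

B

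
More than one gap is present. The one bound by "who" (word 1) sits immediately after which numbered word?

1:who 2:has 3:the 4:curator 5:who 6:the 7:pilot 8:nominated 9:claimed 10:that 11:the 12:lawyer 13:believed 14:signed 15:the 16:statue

The displaced element is "who" (word 1).
It is linked across 2 clause boundaries (that → Ø).
It functions as the subject of "signed", so the gap sits immediately after word 13 ("believed").
Base order: The curator who the pilot nominated has claimed that the lawyer believed that who signed the statue.

13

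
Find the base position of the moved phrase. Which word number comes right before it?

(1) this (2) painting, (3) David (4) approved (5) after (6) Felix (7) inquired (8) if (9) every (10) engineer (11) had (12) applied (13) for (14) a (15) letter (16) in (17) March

The displaced element is "this painting" (word 2).
It functions as the direct object of "approved", so the gap sits immediately after word 4 ("approved").
Base order: David approved this painting after Felix inquired if every engineer had applied for a letter in March.

4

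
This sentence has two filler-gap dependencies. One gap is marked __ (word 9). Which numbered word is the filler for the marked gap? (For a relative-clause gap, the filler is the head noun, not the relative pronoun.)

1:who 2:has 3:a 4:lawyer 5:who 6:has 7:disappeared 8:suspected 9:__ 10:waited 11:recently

The marked gap is the subject of "waited".
Its filler is the fronted wh-phrase "who", at word 1.
(The other dependency links word 4 to a gap after word 5.)

1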